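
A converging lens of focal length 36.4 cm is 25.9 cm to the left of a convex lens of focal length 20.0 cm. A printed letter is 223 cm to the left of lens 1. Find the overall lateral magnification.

Lens 1: 1/d_i1 = 1/(36.4) − 1/(223) = 0.02299, so d_i1 = 43.50 cm; m₁ = −d_i1/d_o1 = -0.1951.
d_o2 = 25.9 − (43.50) = -17.60 cm (virtual object).
Lens 2: 1/d_i2 = 1/(20.0) − 1/(-17.60) = 0.1068, so d_i2 = 9.362 cm; m₂ = −d_i2/d_o2 = +0.5319.
m = m₁·m₂ = (-0.1951)(+0.5319) = -0.104.

m = -0.104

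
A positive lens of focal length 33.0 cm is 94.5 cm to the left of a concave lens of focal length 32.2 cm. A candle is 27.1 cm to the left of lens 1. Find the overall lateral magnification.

m = +0.647

Lens 1: 1/d_i1 = 1/(33.0) − 1/(27.1) = -0.006597, so d_i1 = -151.6 cm; m₁ = −d_i1/d_o1 = +5.594.
d_o2 = 94.5 − (-151.6) = 246.1 cm.
f₂ = −32.2 cm (diverging).
Lens 2: 1/d_i2 = 1/(-32.2) − 1/(246.1) = -0.03512, so d_i2 = -28.47 cm; m₂ = −d_i2/d_o2 = +0.1157.
m = m₁·m₂ = (+5.594)(+0.1157) = +0.647.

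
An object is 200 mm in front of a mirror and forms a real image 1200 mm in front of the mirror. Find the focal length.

Real image ⇒ d_i = +1200 mm.
1/f = 1/d_o + 1/d_i = 1/(200) + 1/(1200) = 0.005833, so f = 171 mm.
Since f is positive, the mirror is concave.

f = 171 mm (concave)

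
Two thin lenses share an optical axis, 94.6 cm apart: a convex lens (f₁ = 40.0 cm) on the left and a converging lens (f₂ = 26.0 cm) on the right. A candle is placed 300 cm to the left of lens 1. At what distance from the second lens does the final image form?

Lens 1: 1/d_i1 = 1/f₁ − 1/d_o1 = 1/(40.0) − 1/(300) = 0.02167, so d_i1 = 46.15 cm.
The intermediate image is 46.15 cm to the right of lens 1, which is 94.6 − (46.15) = 48.45 cm to the left of lens 2, so d_o2 = +48.45 cm.
Lens 2: 1/d_i2 = 1/f₂ − 1/d_o2 = 1/(26.0) − 1/(48.45) = 0.01782, so d_i2 = 56.1 cm.
The final image is real, 56.1 cm to the right of lens 2 (overall magnification ≈ 0.18).

56.1 cm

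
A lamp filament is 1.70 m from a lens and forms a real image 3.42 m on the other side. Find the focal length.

f = 1.14 m (converging)

Real image ⇒ d_i = +3.42 m.
1/f = 1/d_o + 1/d_i = 1/(1.70) + 1/(3.42) = 0.8806, so f = 1.14 m.
Since f is positive, the lens is converging.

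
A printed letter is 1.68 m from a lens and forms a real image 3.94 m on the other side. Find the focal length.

Real image ⇒ d_i = +3.94 m.
1/f = 1/d_o + 1/d_i = 1/(1.68) + 1/(3.94) = 0.8490, so f = 1.18 m.
Since f is positive, the lens is converging.

f = 1.18 m (converging)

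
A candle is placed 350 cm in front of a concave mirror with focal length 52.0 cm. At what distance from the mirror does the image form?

61.1 cm

Mirror equation: 1/d_i = 1/f − 1/d_o = 1/(52.00) − 1/(350) = 0.01923 − 0.002857 = 0.01637, so d_i = 61.1 cm.
The image is real, inverted and reduced, in front of the mirror.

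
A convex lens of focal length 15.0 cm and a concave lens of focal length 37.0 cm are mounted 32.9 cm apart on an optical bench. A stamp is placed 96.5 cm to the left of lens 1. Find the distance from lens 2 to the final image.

10.7 cm

Lens 1: 1/d_i1 = 1/f₁ − 1/d_o1 = 1/(15.0) − 1/(96.5) = 0.05630, so d_i1 = 17.76 cm.
The intermediate image is 17.76 cm to the right of lens 1, which is 32.9 − (17.76) = 15.14 cm to the left of lens 2, so d_o2 = +15.14 cm.
Lens 2 is diverging, so f₂ = −37.0 cm.
Lens 2: 1/d_i2 = 1/f₂ − 1/d_o2 = 1/(-37.0) − 1/(15.14) = -0.09308, so d_i2 = -10.7 cm.
The final image is virtual, 10.7 cm to the left of lens 2 (overall magnification ≈ -0.13).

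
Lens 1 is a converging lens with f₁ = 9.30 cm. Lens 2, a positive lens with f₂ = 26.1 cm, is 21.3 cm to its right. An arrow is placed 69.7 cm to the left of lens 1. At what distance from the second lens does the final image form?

17.8 cm

Lens 1: 1/d_i1 = 1/f₁ − 1/d_o1 = 1/(9.30) − 1/(69.7) = 0.09318, so d_i1 = 10.73 cm.
The intermediate image is 10.73 cm to the right of lens 1, which is 21.3 − (10.73) = 10.57 cm to the left of lens 2, so d_o2 = +10.57 cm.
Lens 2: 1/d_i2 = 1/f₂ − 1/d_o2 = 1/(26.1) − 1/(10.57) = -0.05629, so d_i2 = -17.8 cm.
The final image is virtual, 17.8 cm to the left of lens 2 (overall magnification ≈ -0.26).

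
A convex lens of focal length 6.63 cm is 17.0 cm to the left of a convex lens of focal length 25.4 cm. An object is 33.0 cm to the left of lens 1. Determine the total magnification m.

Lens 1: 1/d_i1 = 1/(6.63) − 1/(33.0) = 0.1205, so d_i1 = 8.297 cm; m₁ = −d_i1/d_o1 = -0.2514.
d_o2 = 17.0 − (8.297) = 8.703 cm.
Lens 2: 1/d_i2 = 1/(25.4) − 1/(8.703) = -0.07553, so d_i2 = -13.24 cm; m₂ = −d_i2/d_o2 = +1.521.
m = m₁·m₂ = (-0.2514)(+1.521) = -0.382.

m = -0.382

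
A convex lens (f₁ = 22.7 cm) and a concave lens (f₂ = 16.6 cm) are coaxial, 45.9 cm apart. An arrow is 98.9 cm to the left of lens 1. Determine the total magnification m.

Lens 1: 1/d_i1 = 1/(22.7) − 1/(98.9) = 0.03394, so d_i1 = 29.46 cm; m₁ = −d_i1/d_o1 = -0.2979.
d_o2 = 45.9 − (29.46) = 16.44 cm.
f₂ = −16.6 cm (diverging).
Lens 2: 1/d_i2 = 1/(-16.6) − 1/(16.44) = -0.1211, so d_i2 = -8.260 cm; m₂ = −d_i2/d_o2 = +0.5024.
m = m₁·m₂ = (-0.2979)(+0.5024) = -0.150.

m = -0.150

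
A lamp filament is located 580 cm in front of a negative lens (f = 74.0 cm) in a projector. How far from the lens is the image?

65.6 cm

For a negative lens, f = -74.0 cm.
Lens equation: 1/q = 1/f − 1/p = 1/(-74.00) − 1/(580) = -0.01351 − 0.001724 = -0.01524, so q = -65.6 cm.
The image is virtual, upright and reduced, on the same side as the object.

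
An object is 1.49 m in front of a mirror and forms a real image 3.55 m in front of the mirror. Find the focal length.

f = 1.05 m (concave)

Real image ⇒ d_i = +3.55 m.
1/f = 1/d_o + 1/d_i = 1/(1.49) + 1/(3.55) = 0.9528, so f = 1.05 m.
Since f is positive, the mirror is concave.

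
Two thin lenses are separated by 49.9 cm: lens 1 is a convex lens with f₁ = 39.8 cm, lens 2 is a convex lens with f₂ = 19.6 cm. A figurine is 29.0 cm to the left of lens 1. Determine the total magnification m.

m = -0.527

Lens 1: 1/d_i1 = 1/(39.8) − 1/(29.0) = -0.009357, so d_i1 = -106.9 cm; m₁ = −d_i1/d_o1 = +3.686.
d_o2 = 49.9 − (-106.9) = 156.8 cm.
Lens 2: 1/d_i2 = 1/(19.6) − 1/(156.8) = 0.04464, so d_i2 = 22.40 cm; m₂ = −d_i2/d_o2 = -0.1429.
m = m₁·m₂ = (+3.686)(-0.1429) = -0.527.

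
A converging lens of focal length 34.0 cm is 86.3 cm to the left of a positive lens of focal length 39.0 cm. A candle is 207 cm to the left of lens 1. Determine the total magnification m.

m = +1.16

Lens 1: 1/d_i1 = 1/(34.0) − 1/(207) = 0.02458, so d_i1 = 40.68 cm; m₁ = −d_i1/d_o1 = -0.1965.
d_o2 = 86.3 − (40.68) = 45.62 cm.
Lens 2: 1/d_i2 = 1/(39.0) − 1/(45.62) = 0.003721, so d_i2 = 268.8 cm; m₂ = −d_i2/d_o2 = -5.891.
m = m₁·m₂ = (-0.1965)(-5.891) = +1.16.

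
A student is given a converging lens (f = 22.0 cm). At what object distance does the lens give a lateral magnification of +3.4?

m = −d_i/d_o ⇒ d_i = −m·d_o.
1/f = 1/d_o + 1/d_i = 1/d_o − 1/(m·d_o) = (1 − 1/m)/d_o, so d_o = f(1 − 1/m) = (22.00)(1 − 1/(+3.4)) = 15.5 cm.

15.5 cm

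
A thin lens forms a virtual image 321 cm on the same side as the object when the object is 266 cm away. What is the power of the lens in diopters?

P = +0.0644 D

Virtual image ⇒ d_i = −321 cm.
1/f = 1/d_o + 1/d_i = 1/(266) + 1/(-321) = 0.0006441 cm⁻¹.
f = 1552 cm = 15.52 m, so P = 1/f = +0.0644 D.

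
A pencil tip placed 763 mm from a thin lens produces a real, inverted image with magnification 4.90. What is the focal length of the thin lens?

m = −d_i/d_o ⇒ d_i = −m·d_o = −(-4.90)·(763) = 3739 mm.
1/f = 1/d_o + 1/d_i = 1/(763) + 1/(3739) = 0.001578, so f = 634 mm.
Since f is positive, the thin lens is converging.

f = 634 mm (converging)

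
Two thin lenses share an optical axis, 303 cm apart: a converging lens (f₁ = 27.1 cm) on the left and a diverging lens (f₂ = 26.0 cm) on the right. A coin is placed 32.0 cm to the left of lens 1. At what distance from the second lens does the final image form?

21.6 cm

Lens 1: 1/d_i1 = 1/f₁ − 1/d_o1 = 1/(27.1) − 1/(32.0) = 0.005650, so d_i1 = 177.0 cm.
The intermediate image is 177.0 cm to the right of lens 1, which is 303 − (177.0) = 126.0 cm to the left of lens 2, so d_o2 = +126.0 cm.
Lens 2 is diverging, so f₂ = −26.0 cm.
Lens 2: 1/d_i2 = 1/f₂ − 1/d_o2 = 1/(-26.0) − 1/(126.0) = -0.04640, so d_i2 = -21.6 cm.
The final image is virtual, 21.6 cm to the left of lens 2 (overall magnification ≈ -0.95).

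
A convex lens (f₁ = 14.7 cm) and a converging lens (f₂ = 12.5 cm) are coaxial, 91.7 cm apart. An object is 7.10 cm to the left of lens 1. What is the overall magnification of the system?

Lens 1: 1/d_i1 = 1/(14.7) − 1/(7.10) = -0.07282, so d_i1 = -13.73 cm; m₁ = −d_i1/d_o1 = +1.934.
d_o2 = 91.7 − (-13.73) = 105.4 cm.
Lens 2: 1/d_i2 = 1/(12.5) − 1/(105.4) = 0.07051, so d_i2 = 14.18 cm; m₂ = −d_i2/d_o2 = -0.1346.
m = m₁·m₂ = (+1.934)(-0.1346) = -0.260.

m = -0.260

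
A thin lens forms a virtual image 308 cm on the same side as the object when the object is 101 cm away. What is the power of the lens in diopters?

P = +0.665 D

Virtual image ⇒ d_i = −308 cm.
1/f = 1/d_o + 1/d_i = 1/(101) + 1/(-308) = 0.006654 cm⁻¹.
f = 150.3 cm = 1.503 m, so P = 1/f = +0.665 D.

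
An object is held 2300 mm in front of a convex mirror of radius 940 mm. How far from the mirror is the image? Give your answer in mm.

f = R/2 = 940/2 = 470.0 mm; for a convex mirror, f = -470.0 mm.
Mirror equation: 1/v = 1/f − 1/u = 1/(-470.0) − 1/(2300) = -0.002128 − 0.0004348 = -0.002562, so v = -390 mm.
The image is virtual, upright and reduced, behind the mirror.

390 mm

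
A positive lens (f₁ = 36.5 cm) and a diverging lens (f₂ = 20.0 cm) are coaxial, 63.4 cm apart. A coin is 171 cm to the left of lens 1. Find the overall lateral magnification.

m = -0.147

Lens 1: 1/d_i1 = 1/(36.5) − 1/(171) = 0.02155, so d_i1 = 46.41 cm; m₁ = −d_i1/d_o1 = -0.2714.
d_o2 = 63.4 − (46.41) = 16.99 cm.
f₂ = −20.0 cm (diverging).
Lens 2: 1/d_i2 = 1/(-20.0) − 1/(16.99) = -0.1089, so d_i2 = -9.186 cm; m₂ = −d_i2/d_o2 = +0.5407.
m = m₁·m₂ = (-0.2714)(+0.5407) = -0.147.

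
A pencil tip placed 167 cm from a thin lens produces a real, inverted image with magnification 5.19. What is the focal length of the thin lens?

m = −d_i/d_o ⇒ d_i = −m·d_o = −(-5.19)·(167) = 866.7 cm.
1/f = 1/d_o + 1/d_i = 1/(167) + 1/(866.7) = 0.007142, so f = 140 cm.
Since f is positive, the thin lens is converging.

f = 140 cm (converging)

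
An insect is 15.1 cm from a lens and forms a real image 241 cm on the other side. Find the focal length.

Real image ⇒ d_i = +241 cm.
1/f = 1/d_o + 1/d_i = 1/(15.1) + 1/(241) = 0.07037, so f = 14.2 cm.
Since f is positive, the lens is converging.

f = 14.2 cm (converging)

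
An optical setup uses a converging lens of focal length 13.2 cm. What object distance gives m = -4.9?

15.9 cm

m = −d_i/d_o ⇒ d_i = −m·d_o.
1/f = 1/d_o + 1/d_i = 1/d_o − 1/(m·d_o) = (1 − 1/m)/d_o, so d_o = f(1 − 1/m) = (13.20)(1 − 1/(-4.9)) = 15.9 cm.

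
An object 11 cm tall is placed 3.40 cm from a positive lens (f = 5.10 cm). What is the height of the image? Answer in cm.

33.0 cm

1/d_i = 1/f − 1/d_o = 1/(5.100) − 1/(3.40) = -0.09804, so d_i = -10.20 cm.
m = −d_i/d_o = +3.000.
|h_i| = |m|·h_o = 3.000 × 11 = 33.0 cm. The image is virtual, upright and enlarged, on the same side as the object.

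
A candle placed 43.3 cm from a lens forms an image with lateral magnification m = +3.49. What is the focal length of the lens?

m = −d_i/d_o ⇒ d_i = −m·d_o = −(+3.49)·(43.3) = -151.1 cm.
1/f = 1/d_o + 1/d_i = 1/(43.3) + 1/(-151.1) = 0.01648, so f = 60.7 cm.
Since f is positive, the lens is converging.

f = 60.7 cm (converging)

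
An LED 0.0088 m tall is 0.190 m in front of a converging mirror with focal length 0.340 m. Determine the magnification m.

1/d_i = 1/f − 1/d_o = 1/(0.3400) − 1/(0.190) = -2.322, so d_i = -0.4307 m.
m = −d_i/d_o = −(-0.4307)/(0.190) = +2.27.
The image is virtual, upright and enlarged, behind the mirror.

m = +2.27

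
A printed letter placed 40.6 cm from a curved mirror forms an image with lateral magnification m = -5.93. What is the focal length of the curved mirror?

f = 34.7 cm (concave)

m = −d_i/d_o ⇒ d_i = −m·d_o = −(-5.93)·(40.6) = 240.8 cm.
1/f = 1/d_o + 1/d_i = 1/(40.6) + 1/(240.8) = 0.02878, so f = 34.7 cm.
Since f is positive, the curved mirror is concave.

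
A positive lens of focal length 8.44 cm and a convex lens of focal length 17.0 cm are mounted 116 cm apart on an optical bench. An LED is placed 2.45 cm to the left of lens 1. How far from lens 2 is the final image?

Lens 1: 1/d_i1 = 1/f₁ − 1/d_o1 = 1/(8.44) − 1/(2.45) = -0.2897, so d_i1 = -3.452 cm.
The intermediate image is 3.452 cm to the left of lens 1 (virtual), which is 116 − (-3.452) = 119.5 cm to the left of lens 2, so d_o2 = +119.5 cm.
Lens 2: 1/d_i2 = 1/f₂ − 1/d_o2 = 1/(17.0) − 1/(119.5) = 0.05046, so d_i2 = 19.8 cm.
The final image is real, 19.8 cm to the right of lens 2 (overall magnification ≈ -0.23).

19.8 cm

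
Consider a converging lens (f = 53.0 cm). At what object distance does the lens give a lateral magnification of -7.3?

60.3 cm

m = −d_i/d_o ⇒ d_i = −m·d_o.
1/f = 1/d_o + 1/d_i = 1/d_o − 1/(m·d_o) = (1 − 1/m)/d_o, so d_o = f(1 − 1/m) = (53.00)(1 − 1/(-7.3)) = 60.3 cm.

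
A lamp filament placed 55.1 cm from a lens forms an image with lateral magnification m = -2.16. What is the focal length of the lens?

f = 37.7 cm (converging)

m = −d_i/d_o ⇒ d_i = −m·d_o = −(-2.16)·(55.1) = 119.0 cm.
1/f = 1/d_o + 1/d_i = 1/(55.1) + 1/(119.0) = 0.02655, so f = 37.7 cm.
Since f is positive, the lens is converging.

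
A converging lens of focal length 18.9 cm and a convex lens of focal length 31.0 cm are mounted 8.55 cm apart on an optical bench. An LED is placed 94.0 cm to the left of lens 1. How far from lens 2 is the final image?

Lens 1: 1/d_i1 = 1/f₁ − 1/d_o1 = 1/(18.9) − 1/(94.0) = 0.04227, so d_i1 = 23.66 cm.
The intermediate image is 23.66 cm to the right of lens 1, which lies 15.11 cm to the right of lens 2 — a virtual object — so d_o2 = −15.11 cm.
Lens 2: 1/d_i2 = 1/f₂ − 1/d_o2 = 1/(31.0) − 1/(-15.11) = 0.09844, so d_i2 = 10.2 cm.
The final image is real, 10.2 cm to the right of lens 2 (overall magnification ≈ -0.17).

10.2 cm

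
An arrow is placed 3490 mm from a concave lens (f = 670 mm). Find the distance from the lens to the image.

562 mm

For a concave lens, f = -670 mm.
Lens equation: 1/q = 1/f − 1/p = 1/(-670.0) − 1/(3490) = -0.001493 − 0.0002865 = -0.001779, so q = -562 mm.
The image is virtual, upright and reduced, on the same side as the object.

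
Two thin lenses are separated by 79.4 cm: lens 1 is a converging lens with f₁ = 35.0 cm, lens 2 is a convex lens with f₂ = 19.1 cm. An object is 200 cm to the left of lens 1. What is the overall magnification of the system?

Lens 1: 1/d_i1 = 1/(35.0) − 1/(200) = 0.02357, so d_i1 = 42.42 cm; m₁ = −d_i1/d_o1 = -0.2121.
d_o2 = 79.4 − (42.42) = 36.98 cm.
Lens 2: 1/d_i2 = 1/(19.1) − 1/(36.98) = 0.02531, so d_i2 = 39.50 cm; m₂ = −d_i2/d_o2 = -1.068.
m = m₁·m₂ = (-0.2121)(-1.068) = +0.227.

m = +0.227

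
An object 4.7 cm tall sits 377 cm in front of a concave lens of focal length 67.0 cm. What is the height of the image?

0.709 cm

For a concave lens, f = -67.0 cm.
1/d_i = 1/f − 1/d_o = 1/(-67.00) − 1/(377) = -0.01758, so d_i = -56.89 cm.
m = −d_i/d_o = +0.1509.
|h_i| = |m|·h_o = 0.1509 × 4.7 = 0.709 cm. The image is virtual, upright and reduced, on the same side as the object.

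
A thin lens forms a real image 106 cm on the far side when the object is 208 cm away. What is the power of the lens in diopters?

P = +1.42 D

d_i = +106 cm.
1/f = 1/d_o + 1/d_i = 1/(208) + 1/(106) = 0.01424 cm⁻¹.
f = 70.22 cm = 0.7022 m, so P = 1/f = +1.42 D.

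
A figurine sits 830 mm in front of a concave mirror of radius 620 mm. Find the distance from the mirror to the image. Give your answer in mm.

495 mm

f = R/2 = 620/2 = 310.0 mm.
Mirror equation: 1/d_i = 1/f − 1/d_o = 1/(310.0) − 1/(830) = 0.003226 − 0.001205 = 0.002021, so d_i = 495 mm.
The image is real, inverted and reduced, in front of the mirror.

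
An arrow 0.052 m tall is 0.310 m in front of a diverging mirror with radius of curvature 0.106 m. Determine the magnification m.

f = R/2 = 0.106/2 = 0.05300 m; for a diverging mirror, f = -0.05300 m.
1/d_i = 1/f − 1/d_o = 1/(-0.05300) − 1/(0.310) = -22.09, so d_i = -0.04526 m.
m = −d_i/d_o = −(-0.04526)/(0.310) = +0.146.
The image is virtual, upright and reduced, behind the mirror.

m = +0.146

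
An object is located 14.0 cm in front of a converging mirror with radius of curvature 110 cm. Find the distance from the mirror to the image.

f = R/2 = 110/2 = 55.00 cm.
Mirror equation: 1/d_i = 1/f − 1/d_o = 1/(55.00) − 1/(14.0) = 0.01818 − 0.07143 = -0.05325, so d_i = -18.8 cm.
The image is virtual, upright and enlarged, behind the mirror.

18.8 cm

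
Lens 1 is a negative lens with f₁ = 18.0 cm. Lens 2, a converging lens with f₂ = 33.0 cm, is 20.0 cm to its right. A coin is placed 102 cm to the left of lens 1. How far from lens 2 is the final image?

Lens 1 is diverging, so f₁ = −18.0 cm.
Lens 1: 1/d_i1 = 1/f₁ − 1/d_o1 = 1/(-18.0) − 1/(102) = -0.06536, so d_i1 = -15.30 cm.
The intermediate image is 15.30 cm to the left of lens 1 (virtual), which is 20.0 − (-15.30) = 35.30 cm to the left of lens 2, so d_o2 = +35.30 cm.
Lens 2: 1/d_i2 = 1/f₂ − 1/d_o2 = 1/(33.0) − 1/(35.30) = 0.001974, so d_i2 = 506 cm.
The final image is real, 506 cm to the right of lens 2 (overall magnification ≈ -2.2).

506 cm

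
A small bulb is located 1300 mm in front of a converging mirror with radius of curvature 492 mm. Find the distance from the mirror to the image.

f = R/2 = 492/2 = 246.0 mm.
Mirror equation: 1/d_i = 1/f − 1/d_o = 1/(246.0) − 1/(1300) = 0.004065 − 0.0007692 = 0.003296, so d_i = 303 mm.
The image is real, inverted and reduced, in front of the mirror.

303 mm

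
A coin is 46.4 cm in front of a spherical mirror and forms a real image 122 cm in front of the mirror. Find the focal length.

Real image ⇒ d_i = +122 cm.
1/f = 1/d_o + 1/d_i = 1/(46.4) + 1/(122) = 0.02975, so f = 33.6 cm.
Since f is positive, the spherical mirror is concave.

f = 33.6 cm (concave)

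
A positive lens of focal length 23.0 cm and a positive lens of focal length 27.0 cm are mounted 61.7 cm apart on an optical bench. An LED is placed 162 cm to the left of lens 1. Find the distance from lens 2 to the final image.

Lens 1: 1/d_i1 = 1/f₁ − 1/d_o1 = 1/(23.0) − 1/(162) = 0.03731, so d_i1 = 26.81 cm.
The intermediate image is 26.81 cm to the right of lens 1, which is 61.7 − (26.81) = 34.89 cm to the left of lens 2, so d_o2 = +34.89 cm.
Lens 2: 1/d_i2 = 1/f₂ − 1/d_o2 = 1/(27.0) − 1/(34.89) = 0.008376, so d_i2 = 119 cm.
The final image is real, 119 cm to the right of lens 2 (overall magnification ≈ 0.57).

119 cm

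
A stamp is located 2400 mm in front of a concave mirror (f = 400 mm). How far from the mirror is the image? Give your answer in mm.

Mirror equation: 1/s_i = 1/f − 1/s_o = 1/(400.0) − 1/(2400) = 0.002500 − 0.0004167 = 0.002083, so s_i = 480 mm.
The image is real, inverted and reduced, in front of the mirror.

480 mm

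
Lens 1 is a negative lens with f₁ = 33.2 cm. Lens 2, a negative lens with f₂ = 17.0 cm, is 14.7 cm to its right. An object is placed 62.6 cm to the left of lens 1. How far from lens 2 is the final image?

11.6 cm

Lens 1 is diverging, so f₁ = −33.2 cm.
Lens 1: 1/d_i1 = 1/f₁ − 1/d_o1 = 1/(-33.2) − 1/(62.6) = -0.04609, so d_i1 = -21.69 cm.
The intermediate image is 21.69 cm to the left of lens 1 (virtual), which is 14.7 − (-21.69) = 36.39 cm to the left of lens 2, so d_o2 = +36.39 cm.
Lens 2 is diverging, so f₂ = −17.0 cm.
Lens 2: 1/d_i2 = 1/f₂ − 1/d_o2 = 1/(-17.0) − 1/(36.39) = -0.08630, so d_i2 = -11.6 cm.
The final image is virtual, 11.6 cm to the left of lens 2 (overall magnification ≈ 0.11).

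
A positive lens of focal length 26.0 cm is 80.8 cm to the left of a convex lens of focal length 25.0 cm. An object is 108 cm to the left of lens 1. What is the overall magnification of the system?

m = +0.368

Lens 1: 1/d_i1 = 1/(26.0) − 1/(108) = 0.02920, so d_i1 = 34.24 cm; m₁ = −d_i1/d_o1 = -0.3170.
d_o2 = 80.8 − (34.24) = 46.56 cm.
Lens 2: 1/d_i2 = 1/(25.0) − 1/(46.56) = 0.01852, so d_i2 = 53.99 cm; m₂ = −d_i2/d_o2 = -1.160.
m = m₁·m₂ = (-0.3170)(-1.160) = +0.368.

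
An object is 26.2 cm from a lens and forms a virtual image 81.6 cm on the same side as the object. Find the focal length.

Virtual image ⇒ d_i = −81.6 cm.
1/f = 1/d_o + 1/d_i = 1/(26.2) + 1/(-81.6) = 0.02591, so f = 38.6 cm.
Since f is positive, the lens is converging.

f = 38.6 cm (converging)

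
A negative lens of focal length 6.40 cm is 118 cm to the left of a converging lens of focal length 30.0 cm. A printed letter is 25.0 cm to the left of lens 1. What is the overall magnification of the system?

f₁ = −6.40 cm (diverging).
Lens 1: 1/d_i1 = 1/(-6.40) − 1/(25.0) = -0.1963, so d_i1 = -5.096 cm; m₁ = −d_i1/d_o1 = +0.2038.
d_o2 = 118 − (-5.096) = 123.1 cm.
Lens 2: 1/d_i2 = 1/(30.0) − 1/(123.1) = 0.02521, so d_i2 = 39.67 cm; m₂ = −d_i2/d_o2 = -0.3222.
m = m₁·m₂ = (+0.2038)(-0.3222) = -0.0657.

m = -0.0657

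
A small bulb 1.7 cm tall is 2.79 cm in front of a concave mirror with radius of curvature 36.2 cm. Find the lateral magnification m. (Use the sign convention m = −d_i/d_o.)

f = R/2 = 36.2/2 = 18.10 cm.
1/d_i = 1/f − 1/d_o = 1/(18.10) − 1/(2.79) = -0.3032, so d_i = -3.298 cm.
m = −d_i/d_o = −(-3.298)/(2.79) = +1.18.
The image is virtual, upright and enlarged, behind the mirror.

m = +1.18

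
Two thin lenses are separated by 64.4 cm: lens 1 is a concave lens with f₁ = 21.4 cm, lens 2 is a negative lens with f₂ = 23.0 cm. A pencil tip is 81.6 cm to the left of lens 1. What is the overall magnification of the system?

f₁ = −21.4 cm (diverging).
Lens 1: 1/d_i1 = 1/(-21.4) − 1/(81.6) = -0.05898, so d_i1 = -16.95 cm; m₁ = −d_i1/d_o1 = +0.2077.
d_o2 = 64.4 − (-16.95) = 81.35 cm.
f₂ = −23.0 cm (diverging).
Lens 2: 1/d_i2 = 1/(-23.0) − 1/(81.35) = -0.05577, so d_i2 = -17.93 cm; m₂ = −d_i2/d_o2 = +0.2204.
m = m₁·m₂ = (+0.2077)(+0.2204) = +0.0458.

m = +0.0458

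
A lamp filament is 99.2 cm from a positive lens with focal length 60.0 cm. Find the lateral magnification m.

1/d_i = 1/f − 1/d_o = 1/(60.00) − 1/(99.2) = 0.006586, so d_i = 151.8 cm.
m = −d_i/d_o = −(151.8)/(99.2) = -1.53.
The image is real, inverted and enlarged, on the far side of the lens.

m = -1.53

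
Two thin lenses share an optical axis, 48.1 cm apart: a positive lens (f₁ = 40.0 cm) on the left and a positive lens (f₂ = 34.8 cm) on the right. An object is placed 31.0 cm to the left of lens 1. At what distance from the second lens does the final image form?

Lens 1: 1/d_i1 = 1/f₁ − 1/d_o1 = 1/(40.0) − 1/(31.0) = -0.007258, so d_i1 = -137.8 cm.
The intermediate image is 137.8 cm to the left of lens 1 (virtual), which is 48.1 − (-137.8) = 185.9 cm to the left of lens 2, so d_o2 = +185.9 cm.
Lens 2: 1/d_i2 = 1/f₂ − 1/d_o2 = 1/(34.8) − 1/(185.9) = 0.02336, so d_i2 = 42.8 cm.
The final image is real, 42.8 cm to the right of lens 2 (overall magnification ≈ -1.0).

42.8 cm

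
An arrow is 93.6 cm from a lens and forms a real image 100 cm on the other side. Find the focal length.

Real image ⇒ d_i = +100 cm.
1/f = 1/d_o + 1/d_i = 1/(93.6) + 1/(100) = 0.02068, so f = 48.3 cm.
Since f is positive, the lens is converging.

f = 48.3 cm (converging)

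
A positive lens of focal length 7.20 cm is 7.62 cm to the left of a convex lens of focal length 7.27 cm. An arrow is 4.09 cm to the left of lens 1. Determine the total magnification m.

Lens 1: 1/d_i1 = 1/(7.20) − 1/(4.09) = -0.1056, so d_i1 = -9.469 cm; m₁ = −d_i1/d_o1 = +2.315.
d_o2 = 7.62 − (-9.469) = 17.09 cm.
Lens 2: 1/d_i2 = 1/(7.27) − 1/(17.09) = 0.07904, so d_i2 = 12.65 cm; m₂ = −d_i2/d_o2 = -0.7403.
m = m₁·m₂ = (+2.315)(-0.7403) = -1.71.

m = -1.71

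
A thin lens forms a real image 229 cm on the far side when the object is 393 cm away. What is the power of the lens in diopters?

P = +0.691 D

d_i = +229 cm.
1/f = 1/d_o + 1/d_i = 1/(393) + 1/(229) = 0.006911 cm⁻¹.
f = 144.7 cm = 1.447 m, so P = 1/f = +0.691 D.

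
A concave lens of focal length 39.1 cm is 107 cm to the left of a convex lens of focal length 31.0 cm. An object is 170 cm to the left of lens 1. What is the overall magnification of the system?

m = -0.0538

f₁ = −39.1 cm (diverging).
Lens 1: 1/d_i1 = 1/(-39.1) − 1/(170) = -0.03146, so d_i1 = -31.79 cm; m₁ = −d_i1/d_o1 = +0.1870.
d_o2 = 107 − (-31.79) = 138.8 cm.
Lens 2: 1/d_i2 = 1/(31.0) − 1/(138.8) = 0.02505, so d_i2 = 39.91 cm; m₂ = −d_i2/d_o2 = -0.2876.
m = m₁·m₂ = (+0.1870)(-0.2876) = -0.0538.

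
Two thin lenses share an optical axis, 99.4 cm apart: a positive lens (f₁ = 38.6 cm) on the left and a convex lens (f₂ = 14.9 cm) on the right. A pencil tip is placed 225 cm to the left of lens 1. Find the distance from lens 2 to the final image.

20.8 cm

Lens 1: 1/d_i1 = 1/f₁ − 1/d_o1 = 1/(38.6) − 1/(225) = 0.02146, so d_i1 = 46.59 cm.
The intermediate image is 46.59 cm to the right of lens 1, which is 99.4 − (46.59) = 52.81 cm to the left of lens 2, so d_o2 = +52.81 cm.
Lens 2: 1/d_i2 = 1/f₂ − 1/d_o2 = 1/(14.9) − 1/(52.81) = 0.04818, so d_i2 = 20.8 cm.
The final image is real, 20.8 cm to the right of lens 2 (overall magnification ≈ 0.081).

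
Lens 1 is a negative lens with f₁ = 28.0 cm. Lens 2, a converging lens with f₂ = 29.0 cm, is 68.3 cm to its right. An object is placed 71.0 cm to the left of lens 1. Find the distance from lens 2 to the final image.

43.2 cm

Lens 1 is diverging, so f₁ = −28.0 cm.
Lens 1: 1/d_i1 = 1/f₁ − 1/d_o1 = 1/(-28.0) − 1/(71.0) = -0.04980, so d_i1 = -20.08 cm.
The intermediate image is 20.08 cm to the left of lens 1 (virtual), which is 68.3 − (-20.08) = 88.38 cm to the left of lens 2, so d_o2 = +88.38 cm.
Lens 2: 1/d_i2 = 1/f₂ − 1/d_o2 = 1/(29.0) − 1/(88.38) = 0.02317, so d_i2 = 43.2 cm.
The final image is real, 43.2 cm to the right of lens 2 (overall magnification ≈ -0.14).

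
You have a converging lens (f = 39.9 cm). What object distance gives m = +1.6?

15.0 cm

m = −d_i/d_o ⇒ d_i = −m·d_o.
1/f = 1/d_o + 1/d_i = 1/d_o − 1/(m·d_o) = (1 − 1/m)/d_o, so d_o = f(1 − 1/m) = (39.90)(1 − 1/(+1.6)) = 15.0 cm.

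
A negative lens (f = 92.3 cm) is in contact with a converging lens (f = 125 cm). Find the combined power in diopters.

P₁ = 1/f₁ = 1/(-0.923 m) = -1.083 D; P₂ = 1/f₂ = 1/(1.25 m) = +0.8000 D.
For thin lenses in contact, P = P₁ + P₂ = (-1.083) + (+0.8000) = -0.283 D.

P = -0.283 D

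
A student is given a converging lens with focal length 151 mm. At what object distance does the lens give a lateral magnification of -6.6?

m = −d_i/d_o ⇒ d_i = −m·d_o.
1/f = 1/d_o + 1/d_i = 1/d_o − 1/(m·d_o) = (1 − 1/m)/d_o, so d_o = f(1 − 1/m) = (151.0)(1 − 1/(-6.6)) = 174 mm.

174 mm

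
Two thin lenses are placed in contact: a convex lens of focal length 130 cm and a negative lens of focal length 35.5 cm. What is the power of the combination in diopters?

P = -2.05 D

P₁ = 1/f₁ = 1/(1.30 m) = +0.7692 D; P₂ = 1/f₂ = 1/(-0.355 m) = -2.817 D.
For thin lenses in contact, P = P₁ + P₂ = (+0.7692) + (-2.817) = -2.05 D.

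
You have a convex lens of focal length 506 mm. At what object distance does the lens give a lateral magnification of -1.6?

822 mm

m = −d_i/d_o ⇒ d_i = −m·d_o.
1/f = 1/d_o + 1/d_i = 1/d_o − 1/(m·d_o) = (1 − 1/m)/d_o, so d_o = f(1 − 1/m) = (506.0)(1 − 1/(-1.6)) = 822 mm.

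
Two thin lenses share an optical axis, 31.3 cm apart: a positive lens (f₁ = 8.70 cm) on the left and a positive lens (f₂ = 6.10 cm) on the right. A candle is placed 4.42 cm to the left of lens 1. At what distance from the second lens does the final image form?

Lens 1: 1/d_i1 = 1/f₁ − 1/d_o1 = 1/(8.70) − 1/(4.42) = -0.1113, so d_i1 = -8.985 cm.
The intermediate image is 8.985 cm to the left of lens 1 (virtual), which is 31.3 − (-8.985) = 40.28 cm to the left of lens 2, so d_o2 = +40.28 cm.
Lens 2: 1/d_i2 = 1/f₂ − 1/d_o2 = 1/(6.10) − 1/(40.28) = 0.1391, so d_i2 = 7.19 cm.
The final image is real, 7.19 cm to the right of lens 2 (overall magnification ≈ -0.36).

7.19 cm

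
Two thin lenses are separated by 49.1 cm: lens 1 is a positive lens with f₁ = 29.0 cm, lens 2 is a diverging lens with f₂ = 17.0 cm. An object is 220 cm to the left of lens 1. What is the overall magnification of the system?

m = -0.0789

Lens 1: 1/d_i1 = 1/(29.0) − 1/(220) = 0.02994, so d_i1 = 33.40 cm; m₁ = −d_i1/d_o1 = -0.1518.
d_o2 = 49.1 − (33.40) = 15.70 cm.
f₂ = −17.0 cm (diverging).
Lens 2: 1/d_i2 = 1/(-17.0) − 1/(15.70) = -0.1225, so d_i2 = -8.162 cm; m₂ = −d_i2/d_o2 = +0.5199.
m = m₁·m₂ = (-0.1518)(+0.5199) = -0.0789.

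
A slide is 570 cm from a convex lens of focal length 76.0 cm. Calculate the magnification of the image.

m = -0.154

1/d_i = 1/f − 1/d_o = 1/(76.00) − 1/(570) = 0.01140, so d_i = 87.69 cm.
m = −d_i/d_o = −(87.69)/(570) = -0.154.
The image is real, inverted and reduced, on the far side of the lens.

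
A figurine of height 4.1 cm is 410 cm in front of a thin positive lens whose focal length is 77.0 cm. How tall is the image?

1/d_i = 1/f − 1/d_o = 1/(77.00) − 1/(410) = 0.01055, so d_i = 94.80 cm.
m = −d_i/d_o = -0.2312.
|h_i| = |m|·h_o = 0.2312 × 4.1 = 0.948 cm. The image is real, inverted and reduced, on the far side of the lens.

0.948 cm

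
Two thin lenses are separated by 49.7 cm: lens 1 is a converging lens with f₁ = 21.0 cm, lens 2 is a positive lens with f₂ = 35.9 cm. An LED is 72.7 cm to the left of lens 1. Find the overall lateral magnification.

m = -0.927

Lens 1: 1/d_i1 = 1/(21.0) − 1/(72.7) = 0.03386, so d_i1 = 29.53 cm; m₁ = −d_i1/d_o1 = -0.4062.
d_o2 = 49.7 − (29.53) = 20.17 cm.
Lens 2: 1/d_i2 = 1/(35.9) − 1/(20.17) = -0.02172, so d_i2 = -46.03 cm; m₂ = −d_i2/d_o2 = +2.282.
m = m₁·m₂ = (-0.4062)(+2.282) = -0.927.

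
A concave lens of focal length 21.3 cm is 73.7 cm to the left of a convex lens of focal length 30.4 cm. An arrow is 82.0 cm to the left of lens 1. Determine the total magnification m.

f₁ = −21.3 cm (diverging).
Lens 1: 1/d_i1 = 1/(-21.3) − 1/(82.0) = -0.05914, so d_i1 = -16.91 cm; m₁ = −d_i1/d_o1 = +0.2062.
d_o2 = 73.7 − (-16.91) = 90.61 cm.
Lens 2: 1/d_i2 = 1/(30.4) − 1/(90.61) = 0.02186, so d_i2 = 45.75 cm; m₂ = −d_i2/d_o2 = -0.5049.
m = m₁·m₂ = (+0.2062)(-0.5049) = -0.104.

m = -0.104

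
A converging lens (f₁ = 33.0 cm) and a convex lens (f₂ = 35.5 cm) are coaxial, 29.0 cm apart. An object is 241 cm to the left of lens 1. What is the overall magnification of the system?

m = -0.126

Lens 1: 1/d_i1 = 1/(33.0) − 1/(241) = 0.02615, so d_i1 = 38.24 cm; m₁ = −d_i1/d_o1 = -0.1587.
d_o2 = 29.0 − (38.24) = -9.240 cm (virtual object).
Lens 2: 1/d_i2 = 1/(35.5) − 1/(-9.240) = 0.1364, so d_i2 = 7.332 cm; m₂ = −d_i2/d_o2 = +0.7935.
m = m₁·m₂ = (-0.1587)(+0.7935) = -0.126.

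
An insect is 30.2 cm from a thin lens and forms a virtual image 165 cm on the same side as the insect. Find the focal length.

f = 37.0 cm (converging)

Virtual image ⇒ d_i = −165 cm.
1/f = 1/d_o + 1/d_i = 1/(30.2) + 1/(-165) = 0.02705, so f = 37.0 cm.
Since f is positive, the thin lens is converging.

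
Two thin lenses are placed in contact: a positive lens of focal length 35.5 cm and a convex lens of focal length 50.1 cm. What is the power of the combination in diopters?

P = +4.81 D

P₁ = 1/f₁ = 1/(0.355 m) = +2.817 D; P₂ = 1/f₂ = 1/(0.501 m) = +1.996 D.
For thin lenses in contact, P = P₁ + P₂ = (+2.817) + (+1.996) = +4.81 D.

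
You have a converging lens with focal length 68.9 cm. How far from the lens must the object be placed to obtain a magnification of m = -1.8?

107 cm

m = −d_i/d_o ⇒ d_i = −m·d_o.
1/f = 1/d_o + 1/d_i = 1/d_o − 1/(m·d_o) = (1 − 1/m)/d_o, so d_o = f(1 − 1/m) = (68.90)(1 − 1/(-1.8)) = 107 cm.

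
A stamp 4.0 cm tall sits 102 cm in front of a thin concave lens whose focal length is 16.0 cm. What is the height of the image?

For a concave lens, f = -16.0 cm.
1/d_i = 1/f − 1/d_o = 1/(-16.00) − 1/(102) = -0.07230, so d_i = -13.83 cm.
m = −d_i/d_o = +0.1356.
|h_i| = |m|·h_o = 0.1356 × 4.0 = 0.542 cm. The image is virtual, upright and reduced, on the same side as the object.

0.542 cm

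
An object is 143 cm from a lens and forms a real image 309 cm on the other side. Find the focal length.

Real image ⇒ d_i = +309 cm.
1/f = 1/d_o + 1/d_i = 1/(143) + 1/(309) = 0.01023, so f = 97.8 cm.
Since f is positive, the lens is converging.

f = 97.8 cm (converging)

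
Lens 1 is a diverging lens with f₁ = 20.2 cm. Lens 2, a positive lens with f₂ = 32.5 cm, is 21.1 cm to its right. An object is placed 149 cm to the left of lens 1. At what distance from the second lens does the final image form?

Lens 1 is diverging, so f₁ = −20.2 cm.
Lens 1: 1/d_i1 = 1/f₁ − 1/d_o1 = 1/(-20.2) − 1/(149) = -0.05622, so d_i1 = -17.79 cm.
The intermediate image is 17.79 cm to the left of lens 1 (virtual), which is 21.1 − (-17.79) = 38.89 cm to the left of lens 2, so d_o2 = +38.89 cm.
Lens 2: 1/d_i2 = 1/f₂ − 1/d_o2 = 1/(32.5) − 1/(38.89) = 0.005056, so d_i2 = 198 cm.
The final image is real, 198 cm to the right of lens 2 (overall magnification ≈ -0.61).

198 cm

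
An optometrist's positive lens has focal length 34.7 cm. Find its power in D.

P = +2.88 D

f = 34.7 cm = 0.347 m.
P = 1/f = 1/(0.347 m) = +2.88 D.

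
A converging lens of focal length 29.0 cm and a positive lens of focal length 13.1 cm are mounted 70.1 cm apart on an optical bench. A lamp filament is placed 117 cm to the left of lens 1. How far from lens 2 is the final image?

Lens 1: 1/d_i1 = 1/f₁ − 1/d_o1 = 1/(29.0) − 1/(117) = 0.02594, so d_i1 = 38.56 cm.
The intermediate image is 38.56 cm to the right of lens 1, which is 70.1 − (38.56) = 31.54 cm to the left of lens 2, so d_o2 = +31.54 cm.
Lens 2: 1/d_i2 = 1/f₂ − 1/d_o2 = 1/(13.1) − 1/(31.54) = 0.04463, so d_i2 = 22.4 cm.
The final image is real, 22.4 cm to the right of lens 2 (overall magnification ≈ 0.23).

22.4 cm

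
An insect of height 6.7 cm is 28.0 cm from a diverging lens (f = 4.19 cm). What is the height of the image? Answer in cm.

For a diverging lens, f = -4.19 cm.
1/d_i = 1/f − 1/d_o = 1/(-4.190) − 1/(28.0) = -0.2744, so d_i = -3.645 cm.
m = −d_i/d_o = +0.1302.
|h_i| = |m|·h_o = 0.1302 × 6.7 = 0.872 cm. The image is virtual, upright and reduced, on the same side as the object.

0.872 cm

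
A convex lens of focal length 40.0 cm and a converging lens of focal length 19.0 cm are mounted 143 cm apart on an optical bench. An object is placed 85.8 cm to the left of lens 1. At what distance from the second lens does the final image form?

26.4 cm

Lens 1: 1/d_i1 = 1/f₁ − 1/d_o1 = 1/(40.0) − 1/(85.8) = 0.01334, so d_i1 = 74.93 cm.
The intermediate image is 74.93 cm to the right of lens 1, which is 143 − (74.93) = 68.07 cm to the left of lens 2, so d_o2 = +68.07 cm.
Lens 2: 1/d_i2 = 1/f₂ − 1/d_o2 = 1/(19.0) − 1/(68.07) = 0.03794, so d_i2 = 26.4 cm.
The final image is real, 26.4 cm to the right of lens 2 (overall magnification ≈ 0.34).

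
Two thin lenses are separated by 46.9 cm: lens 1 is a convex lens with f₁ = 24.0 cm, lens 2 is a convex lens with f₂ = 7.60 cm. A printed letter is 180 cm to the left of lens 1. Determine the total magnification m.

Lens 1: 1/d_i1 = 1/(24.0) − 1/(180) = 0.03611, so d_i1 = 27.69 cm; m₁ = −d_i1/d_o1 = -0.1538.
d_o2 = 46.9 − (27.69) = 19.21 cm.
Lens 2: 1/d_i2 = 1/(7.60) − 1/(19.21) = 0.07952, so d_i2 = 12.58 cm; m₂ = −d_i2/d_o2 = -0.6546.
m = m₁·m₂ = (-0.1538)(-0.6546) = +0.101.

m = +0.101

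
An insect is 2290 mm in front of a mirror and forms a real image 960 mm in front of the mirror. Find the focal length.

f = 676 mm (concave)

Real image ⇒ d_i = +960 mm.
1/f = 1/d_o + 1/d_i = 1/(2290) + 1/(960) = 0.001478, so f = 676 mm.
Since f is positive, the mirror is concave.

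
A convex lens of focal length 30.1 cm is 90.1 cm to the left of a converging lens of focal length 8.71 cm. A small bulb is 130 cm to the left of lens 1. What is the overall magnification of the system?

m = +0.0622

Lens 1: 1/d_i1 = 1/(30.1) − 1/(130) = 0.02553, so d_i1 = 39.17 cm; m₁ = −d_i1/d_o1 = -0.3013.
d_o2 = 90.1 − (39.17) = 50.93 cm.
Lens 2: 1/d_i2 = 1/(8.71) − 1/(50.93) = 0.09518, so d_i2 = 10.51 cm; m₂ = −d_i2/d_o2 = -0.2063.
m = m₁·m₂ = (-0.3013)(-0.2063) = +0.0622.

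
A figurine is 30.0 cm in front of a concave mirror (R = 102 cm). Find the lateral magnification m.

m = +2.43

f = R/2 = 102/2 = 51.00 cm.
1/d_i = 1/f − 1/d_o = 1/(51.00) − 1/(30.0) = -0.01373, so d_i = -72.86 cm.
m = −d_i/d_o = −(-72.86)/(30.0) = +2.43.
The image is virtual, upright and enlarged, behind the mirror.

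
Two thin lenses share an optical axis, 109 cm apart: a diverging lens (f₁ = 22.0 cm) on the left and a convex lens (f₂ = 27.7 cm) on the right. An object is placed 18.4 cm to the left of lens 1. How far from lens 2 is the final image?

36.1 cm

Lens 1 is diverging, so f₁ = −22.0 cm.
Lens 1: 1/d_i1 = 1/f₁ − 1/d_o1 = 1/(-22.0) − 1/(18.4) = -0.09980, so d_i1 = -10.02 cm.
The intermediate image is 10.02 cm to the left of lens 1 (virtual), which is 109 − (-10.02) = 119.0 cm to the left of lens 2, so d_o2 = +119.0 cm.
Lens 2: 1/d_i2 = 1/f₂ − 1/d_o2 = 1/(27.7) − 1/(119.0) = 0.02770, so d_i2 = 36.1 cm.
The final image is real, 36.1 cm to the right of lens 2 (overall magnification ≈ -0.17).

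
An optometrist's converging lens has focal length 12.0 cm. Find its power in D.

f = 12.0 cm = 0.120 m.
P = 1/f = 1/(0.120 m) = +8.33 D.

P = +8.33 D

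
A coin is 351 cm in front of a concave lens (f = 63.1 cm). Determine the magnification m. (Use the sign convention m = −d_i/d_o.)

For a concave lens, f = -63.1 cm.
1/d_i = 1/f − 1/d_o = 1/(-63.10) − 1/(351) = -0.01870, so d_i = -53.48 cm.
m = −d_i/d_o = −(-53.48)/(351) = +0.152.
The image is virtual, upright and reduced, on the same side as the object.

m = +0.152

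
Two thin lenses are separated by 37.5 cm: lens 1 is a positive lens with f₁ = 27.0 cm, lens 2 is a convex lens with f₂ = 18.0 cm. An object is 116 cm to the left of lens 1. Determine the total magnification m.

Lens 1: 1/d_i1 = 1/(27.0) − 1/(116) = 0.02842, so d_i1 = 35.19 cm; m₁ = −d_i1/d_o1 = -0.3034.
d_o2 = 37.5 − (35.19) = 2.310 cm.
Lens 2: 1/d_i2 = 1/(18.0) − 1/(2.310) = -0.3773, so d_i2 = -2.650 cm; m₂ = −d_i2/d_o2 = +1.147.
m = m₁·m₂ = (-0.3034)(+1.147) = -0.348.

m = -0.348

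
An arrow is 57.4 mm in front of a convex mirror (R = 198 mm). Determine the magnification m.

f = R/2 = 198/2 = 99.00 mm; for a convex mirror, f = -99.00 mm.
1/d_i = 1/f − 1/d_o = 1/(-99.00) − 1/(57.4) = -0.02752, so d_i = -36.33 mm.
m = −d_i/d_o = −(-36.33)/(57.4) = +0.633.
The image is virtual, upright and reduced, behind the mirror.

m = +0.633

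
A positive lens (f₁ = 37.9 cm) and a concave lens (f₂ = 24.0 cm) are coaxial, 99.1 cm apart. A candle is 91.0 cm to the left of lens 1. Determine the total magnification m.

Lens 1: 1/d_i1 = 1/(37.9) − 1/(91.0) = 0.01540, so d_i1 = 64.95 cm; m₁ = −d_i1/d_o1 = -0.7137.
d_o2 = 99.1 − (64.95) = 34.15 cm.
f₂ = −24.0 cm (diverging).
Lens 2: 1/d_i2 = 1/(-24.0) − 1/(34.15) = -0.07095, so d_i2 = -14.09 cm; m₂ = −d_i2/d_o2 = +0.4127.
m = m₁·m₂ = (-0.7137)(+0.4127) = -0.295.

m = -0.295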